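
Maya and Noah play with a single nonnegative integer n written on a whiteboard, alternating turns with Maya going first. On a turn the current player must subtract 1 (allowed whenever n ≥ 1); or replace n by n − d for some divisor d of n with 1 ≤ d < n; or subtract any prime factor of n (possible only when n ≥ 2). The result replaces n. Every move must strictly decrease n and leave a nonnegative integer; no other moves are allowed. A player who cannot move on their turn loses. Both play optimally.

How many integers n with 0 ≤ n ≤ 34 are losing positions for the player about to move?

Build the W/L table. Terminal = L. A non-terminal position is W if it has a move to some L; otherwise it is L.
n=0: no move → L
n=1: W (go to 0, an L position)
n=2: W (go to 0, an L position)
n=3: W (go to 0, an L position)
n=4: L (options 2(W), 3(W) are all W)
n=5: W (go to 0, an L position)
n=6: W (go to 4, an L position)
n=7: W (go to 0, an L position)
n=8: W (go to 4, an L position)
n=9: L (options 6(W), 8(W) are all W)
n=10: W (go to 9, an L position)
n=11: W (go to 0, an L position)
n=12: W (go to 9, an L position)
n=13: W (go to 0, an L position)
n=14: L (options 7(W), 12(W), 13(W) are all W)
n=15: W (go to 14, an L position)
n=16: W (go to 14, an L position)
n=17: W (go to 0, an L position)
n=18: W (go to 9, an L position)
n=19: W (go to 0, an L position)
n=20: L (options 10(W), 15(W), 16(W), 18(W), 19(W) are all W)
n=21: W (go to 14, an L position)
n=22: W (go to 20, an L position)
n=23: W (go to 0, an L position)
n=24: W (go to 20, an L position)
n=25: W (go to 20, an L position)
n=26: L (options 13(W), 24(W), 25(W) are all W)
n=27: W (go to 26, an L position)
n=28: W (go to 14, an L position)
n=29: W (go to 0, an L position)
n=30: W (go to 20, an L position)
n=31: W (go to 0, an L position)
n=32: L (options 16(W), 24(W), 28(W), 30(W), 31(W) are all W)
n=33: W (go to 32, an L position)
n=34: W (go to 32, an L position)
L entries with 0 ≤ n ≤ 34: n = 0, 4, 9, 14, 20, 26, 32; that makes 7.

7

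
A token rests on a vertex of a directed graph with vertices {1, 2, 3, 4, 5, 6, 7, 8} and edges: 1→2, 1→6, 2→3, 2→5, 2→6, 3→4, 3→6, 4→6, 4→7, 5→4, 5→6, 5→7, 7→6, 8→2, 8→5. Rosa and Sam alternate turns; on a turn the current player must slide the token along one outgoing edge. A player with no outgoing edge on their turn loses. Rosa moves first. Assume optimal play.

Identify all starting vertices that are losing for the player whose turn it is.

6, 8

Build the W/L table. Terminal = L. A non-terminal position is W if it has a move to some L; otherwise it is L.
Every edge goes from a vertex to one that appears earlier in the order 6, 7, 4, 3, 5, 2, 1, 8, so processing vertices in that order labels each vertex after all of its successors.
6: no outgoing edge → L
7: W (go to 6, an L position)
4: W (go to 6, an L position)
3: W (go to 6, an L position)
5: W (go to 6, an L position)
2: W (go to 6, an L position)
1: W (go to 6, an L position)
8: L (options 2(W), 5(W) are all W)
Reading off the rows marked L gives the requested list; there are 2 such vertices.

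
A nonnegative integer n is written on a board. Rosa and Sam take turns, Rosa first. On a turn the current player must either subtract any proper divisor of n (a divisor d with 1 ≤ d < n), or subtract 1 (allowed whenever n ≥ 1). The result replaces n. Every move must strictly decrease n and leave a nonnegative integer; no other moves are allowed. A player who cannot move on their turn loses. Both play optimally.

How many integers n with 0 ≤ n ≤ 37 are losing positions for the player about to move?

19

Positions with no move are L. A position that does have a move is losing for the player to move precisely when every available move leads to a winning position for the opponent. Fill in the labels:
n=0: no move → L
n=1: W (go to 0, an L position)
n=2: L (sole option 1(W) is W)
n=3: W (go to 2, an L position)
n=4: W (go to 2, an L position)
n=5: L (sole option 4(W) is W)
n=6: W (go to 5, an L position)
n=7: L (sole option 6(W) is W)
n=8: W (go to 7, an L position)
n=9: L (options 6(W), 8(W) are all W)
n=10: W (go to 5, an L position)
n=11: L (sole option 10(W) is W)
n=12: W (go to 9, an L position)
n=13: L (sole option 12(W) is W)
n=14: W (go to 7, an L position)
n=15: L (options 10(W), 12(W), 14(W) are all W)
n=16: W (go to 15, an L position)
n=17: L (sole option 16(W) is W)
n=18: W (go to 9, an L position)
n=19: L (sole option 18(W) is W)
n=20: W (go to 15, an L position)
n=21: L (options 14(W), 18(W), 20(W) are all W)
n=22: W (go to 11, an L position)
n=23: L (sole option 22(W) is W)
n=24: W (go to 21, an L position)
n=25: L (options 20(W), 24(W) are all W)
n=26: W (go to 13, an L position)
n=27: L (options 18(W), 24(W), 26(W) are all W)
n=28: W (go to 21, an L position)
n=29: L (sole option 28(W) is W)
n=30: W (go to 15, an L position)
n=31: L (sole option 30(W) is W)
n=32: W (go to 31, an L position)
n=33: L (options 22(W), 30(W), 32(W) are all W)
n=34: W (go to 17, an L position)
n=35: L (options 28(W), 30(W), 34(W) are all W)
n=36: W (go to 27, an L position)
n=37: L (sole option 36(W) is W)
L entries with 0 ≤ n ≤ 37: n = 0, 2, 5, 7, 9, 11, 13, 15, 17, 19, 21, 23, 25, 27, 29, 31, 33, 35, 37; that makes 19.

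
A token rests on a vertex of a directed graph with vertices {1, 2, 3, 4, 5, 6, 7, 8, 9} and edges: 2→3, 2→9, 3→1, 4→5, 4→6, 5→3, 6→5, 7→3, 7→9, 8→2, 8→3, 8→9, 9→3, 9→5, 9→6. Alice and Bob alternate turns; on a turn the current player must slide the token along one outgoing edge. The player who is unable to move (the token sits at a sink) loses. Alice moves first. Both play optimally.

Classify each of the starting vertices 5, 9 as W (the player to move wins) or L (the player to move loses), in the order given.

5: L, 9: W

Classify positions by backward induction: terminal positions (no move available) are L. From any other position, the mover wins iff some move reaches an L.
Every edge goes from a vertex to one that appears earlier in the order 1, 3, 5, 6, 4, 9, 2, 8, 7, so processing vertices in that order labels each vertex after all of its successors.
1: no outgoing edge → L
3: can move to 1, which is L ⇒ W
5: the only move is to 3(W), a W ⇒ L
6: can move to 5, which is L ⇒ W
4: can move to 5, which is L ⇒ W
9: can move to 5, which is L ⇒ W
2: moves to 9(W), 3(W); every one is W ⇒ L
8: can move to 2, which is L ⇒ W
7: moves to 9(W), 3(W); every one is W ⇒ L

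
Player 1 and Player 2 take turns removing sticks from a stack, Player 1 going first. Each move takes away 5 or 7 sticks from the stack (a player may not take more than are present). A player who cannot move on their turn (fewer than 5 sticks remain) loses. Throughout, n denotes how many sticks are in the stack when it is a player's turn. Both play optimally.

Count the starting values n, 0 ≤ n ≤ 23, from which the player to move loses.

10

Work bottom-up. With no move the player to move loses. Otherwise the position is W if at least one move leads to an L position for the opponent, and L if every move leads to a W.
n=0: no move → L
n=1: no move → L
n=2: no move → L
n=3: no move → L
n=4: no move → L
n=5: reaches L-position 0 → W
n=6: reaches L-position 1 → W
n=7: reaches L-position 2 → W
n=8: reaches L-position 3 → W
n=9: reaches L-position 4 → W
n=10: reaches L-position 3 → W
n=11: reaches L-position 4 → W
n=12: only reaches 7(W), 5(W), all W → L
n=13: only reaches 8(W), 6(W), all W → L
n=14: only reaches 9(W), 7(W), all W → L
n=15: only reaches 10(W), 8(W), all W → L
n=16: only reaches 11(W), 9(W), all W → L
n=17: reaches L-position 12 → W
n=18: reaches L-position 13 → W
n=19: reaches L-position 14 → W
n=20: reaches L-position 15 → W
n=21: reaches L-position 16 → W
n=22: reaches L-position 15 → W
n=23: reaches L-position 16 → W
L entries with 0 ≤ n ≤ 23: n = 0, 1, 2, 3, 4, 12, 13, 14, 15, 16; that makes 10.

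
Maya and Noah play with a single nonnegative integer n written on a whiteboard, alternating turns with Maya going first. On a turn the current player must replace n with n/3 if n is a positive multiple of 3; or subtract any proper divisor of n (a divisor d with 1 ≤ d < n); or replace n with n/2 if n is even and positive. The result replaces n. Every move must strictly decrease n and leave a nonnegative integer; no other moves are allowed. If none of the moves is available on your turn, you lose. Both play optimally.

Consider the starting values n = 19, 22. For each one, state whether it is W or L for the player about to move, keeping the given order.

Build the W/L table. Terminal = L. A non-terminal position is W if it has a move to some L; otherwise it is L.
n=0: no move → L
n=1: no move → L
n=2: reaches L-position 1 → W
n=3: reaches L-position 1 → W
n=4: only reaches 2(W), 3(W), all W → L
n=5: reaches L-position 4 → W
n=6: reaches L-position 4 → W
n=7: only reaches 6(W), which is W → L
n=8: reaches L-position 4 → W
n=9: only reaches 3(W), 6(W), 8(W), all W → L
n=10: reaches L-position 9 → W
n=11: only reaches 10(W), which is W → L
n=12: reaches L-position 4 → W
n=13: only reaches 12(W), which is W → L
n=14: reaches L-position 7 → W
n=15: only reaches 5(W), 10(W), 12(W), 14(W), all W → L
n=16: reaches L-position 15 → W
n=17: only reaches 16(W), which is W → L
n=18: reaches L-position 9 → W
n=19: only reaches 18(W), which is W → L
n=20: reaches L-position 15 → W
n=21: reaches L-position 7 → W
n=22: reaches L-position 11 → W

19: L, 22: W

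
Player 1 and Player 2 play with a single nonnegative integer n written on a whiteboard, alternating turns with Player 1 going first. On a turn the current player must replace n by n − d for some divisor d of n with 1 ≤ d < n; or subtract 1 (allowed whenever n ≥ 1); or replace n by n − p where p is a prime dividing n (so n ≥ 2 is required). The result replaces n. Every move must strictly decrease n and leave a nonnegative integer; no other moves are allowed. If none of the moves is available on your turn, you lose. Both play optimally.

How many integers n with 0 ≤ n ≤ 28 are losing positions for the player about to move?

6

Positions with no move are L. A position that does have a move is losing for the player to move precisely when every available move leads to a winning position for the opponent. Fill in the labels:
n=0: no move → L
n=1: W (go to 0, an L position)
n=2: W (go to 0, an L position)
n=3: W (go to 0, an L position)
n=4: L (options 2(W), 3(W) are all W)
n=5: W (go to 0, an L position)
n=6: W (go to 4, an L position)
n=7: W (go to 0, an L position)
n=8: W (go to 4, an L position)
n=9: L (options 6(W), 8(W) are all W)
n=10: W (go to 9, an L position)
n=11: W (go to 0, an L position)
n=12: W (go to 9, an L position)
n=13: W (go to 0, an L position)
n=14: L (options 7(W), 12(W), 13(W) are all W)
n=15: W (go to 14, an L position)
n=16: W (go to 14, an L position)
n=17: W (go to 0, an L position)
n=18: W (go to 9, an L position)
n=19: W (go to 0, an L position)
n=20: L (options 10(W), 15(W), 16(W), 18(W), 19(W) are all W)
n=21: W (go to 14, an L position)
n=22: W (go to 20, an L position)
n=23: W (go to 0, an L position)
n=24: W (go to 20, an L position)
n=25: W (go to 20, an L position)
n=26: L (options 13(W), 24(W), 25(W) are all W)
n=27: W (go to 26, an L position)
n=28: W (go to 14, an L position)
L entries with 0 ≤ n ≤ 28: n = 0, 4, 9, 14, 20, 26; that makes 6.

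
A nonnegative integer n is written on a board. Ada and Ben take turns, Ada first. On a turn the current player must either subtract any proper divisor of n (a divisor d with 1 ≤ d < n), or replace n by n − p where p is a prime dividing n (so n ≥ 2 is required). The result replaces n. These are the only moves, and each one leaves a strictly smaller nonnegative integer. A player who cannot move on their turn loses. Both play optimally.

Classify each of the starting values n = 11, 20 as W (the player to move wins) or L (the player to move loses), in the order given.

Build the W/L table. Terminal = L. A non-terminal position is W if it has a move to some L; otherwise it is L.
n=0: no move → L
n=1: no move → L
n=2: →0(L), so W
n=3: →0(L), so W
n=4: →2(W), 3(W) — all W, so L
n=5: →0(L), so W
n=6: →4(L), so W
n=7: →0(L), so W
n=8: →4(L), so W
n=9: →6(W), 8(W) — all W, so L
n=10: →9(L), so W
n=11: →0(L), so W
n=12: →9(L), so W
n=13: →0(L), so W
n=14: →7(W), 12(W), 13(W) — all W, so L
n=15: →14(L), so W
n=16: →14(L), so W
n=17: →0(L), so W
n=18: →9(L), so W
n=19: →0(L), so W
n=20: →10(W), 15(W), 16(W), 18(W), 19(W) — all W, so L

11: W, 20: L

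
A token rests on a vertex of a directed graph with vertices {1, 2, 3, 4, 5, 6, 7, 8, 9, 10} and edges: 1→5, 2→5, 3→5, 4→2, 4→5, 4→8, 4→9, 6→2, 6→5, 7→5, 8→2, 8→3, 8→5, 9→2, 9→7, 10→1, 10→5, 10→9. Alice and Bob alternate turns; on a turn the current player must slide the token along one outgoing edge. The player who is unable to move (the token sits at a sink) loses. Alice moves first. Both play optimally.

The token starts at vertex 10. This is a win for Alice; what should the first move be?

Compute win/loss labels from the base case upward. A position with no move is L. Any other position is W if it can reach an L in one move, else L.
Every edge goes from a vertex to one that appears earlier in the order 5, 7, 2, 9, 1, 3, 6, 8, 10, 4, so processing vertices in that order labels each vertex after all of its successors.
5: no outgoing edge → L
7: can move to 5, which is L ⇒ W
2: can move to 5, which is L ⇒ W
9: moves to 2(W), 7(W); every one is W ⇒ L
1: can move to 5, which is L ⇒ W
3: can move to 5, which is L ⇒ W
6: can move to 5, which is L ⇒ W
8: can move to 5, which is L ⇒ W
10: can move to 9, which is L ⇒ W
4: can move to 9, which is L ⇒ W
From 10, the L positions reachable in one move are: 9, 5. Any move reaching one of these is winning.

Move to 9.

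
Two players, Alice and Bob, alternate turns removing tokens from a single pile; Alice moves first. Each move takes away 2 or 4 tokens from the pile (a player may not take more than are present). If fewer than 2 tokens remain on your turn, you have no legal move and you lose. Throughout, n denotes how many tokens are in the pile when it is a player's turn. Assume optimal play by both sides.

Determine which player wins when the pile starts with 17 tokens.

Alice wins.

Label each position W (a win for the player to move) or L (a loss). A position with no legal move is L; any other position is W exactly when some move reaches an L, and L when every move reaches a W.
n=0: no move → L
n=1: no move → L
n=2: W (go to 0, an L position)
n=3: W (go to 1, an L position)
n=4: W (go to 0, an L position)
n=5: W (go to 1, an L position)
n=6: L (options 4(W), 2(W) are all W)
n=7: L (options 5(W), 3(W) are all W)
n=8: W (go to 6, an L position)
n=9: W (go to 7, an L position)
n=10: W (go to 6, an L position)
n=11: W (go to 7, an L position)
n=12: L (options 10(W), 8(W) are all W)
n=13: L (options 11(W), 9(W) are all W)
n=14: W (go to 12, an L position)
n=15: W (go to 13, an L position)
n=16: W (go to 12, an L position)
n=17: W (go to 13, an L position)
The starting position 17 is W: Alice should remove 4, leaving 13, handing over an L position.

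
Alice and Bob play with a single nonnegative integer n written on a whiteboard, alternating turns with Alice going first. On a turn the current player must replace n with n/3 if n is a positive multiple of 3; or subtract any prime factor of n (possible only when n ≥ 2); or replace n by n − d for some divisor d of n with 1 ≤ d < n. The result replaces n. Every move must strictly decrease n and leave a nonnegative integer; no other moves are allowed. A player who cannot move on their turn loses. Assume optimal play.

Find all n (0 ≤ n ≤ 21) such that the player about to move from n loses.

Compute win/loss labels from the base case upward. A position with no move is L. Any other position is W if it can reach an L in one move, else L.
n=0: no move → L
n=1: no move → L
n=2: W (go to 0, an L position)
n=3: W (go to 0, an L position)
n=4: L (options 2(W), 3(W) are all W)
n=5: W (go to 0, an L position)
n=6: W (go to 4, an L position)
n=7: W (go to 0, an L position)
n=8: W (go to 4, an L position)
n=9: L (options 3(W), 6(W), 8(W) are all W)
n=10: W (go to 9, an L position)
n=11: W (go to 0, an L position)
n=12: W (go to 4, an L position)
n=13: W (go to 0, an L position)
n=14: L (options 7(W), 12(W), 13(W) are all W)
n=15: W (go to 14, an L position)
n=16: W (go to 14, an L position)
n=17: W (go to 0, an L position)
n=18: W (go to 9, an L position)
n=19: W (go to 0, an L position)
n=20: L (options 10(W), 15(W), 16(W), 18(W), 19(W) are all W)
n=21: W (go to 14, an L position)
The losing starting values of n are exactly the entries labelled L in this table (6 of them).

0, 1, 4, 9, 14, 20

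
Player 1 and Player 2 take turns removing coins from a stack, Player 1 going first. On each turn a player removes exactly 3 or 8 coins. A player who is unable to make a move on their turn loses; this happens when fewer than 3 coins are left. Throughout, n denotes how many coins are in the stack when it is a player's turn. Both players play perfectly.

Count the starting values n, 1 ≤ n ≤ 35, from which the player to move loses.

Positions with no move are L. A position that does have a move is losing for the player to move precisely when every available move leads to a winning position for the opponent. Fill in the labels:
n=0: no move → L
n=1: no move → L
n=2: no move → L
n=3: can move to 0, which is L ⇒ W
n=4: can move to 1, which is L ⇒ W
n=5: can move to 2, which is L ⇒ W
n=6: the only move is to 3(W), a W ⇒ L
n=7: the only move is to 4(W), a W ⇒ L
n=8: can move to 0, which is L ⇒ W
n=9: can move to 6, which is L ⇒ W
n=10: can move to 7, which is L ⇒ W
n=11: moves to 8(W), 3(W); every one is W ⇒ L
n=12: moves to 9(W), 4(W); every one is W ⇒ L
n=13: moves to 10(W), 5(W); every one is W ⇒ L
n=14: can move to 11, which is L ⇒ W
n=15: can move to 12, which is L ⇒ W
n=16: can move to 13, which is L ⇒ W
n=17: moves to 14(W), 9(W); every one is W ⇒ L
n=18: moves to 15(W), 10(W); every one is W ⇒ L
n=19: can move to 11, which is L ⇒ W
n=20: can move to 17, which is L ⇒ W
n=21: can move to 18, which is L ⇒ W
n=22: moves to 19(W), 14(W); every one is W ⇒ L
n=23: moves to 20(W), 15(W); every one is W ⇒ L
n=24: moves to 21(W), 16(W); every one is W ⇒ L
n=25: can move to 22, which is L ⇒ W
n=26: can move to 23, which is L ⇒ W
n=27: can move to 24, which is L ⇒ W
n=28: moves to 25(W), 20(W); every one is W ⇒ L
n=29: moves to 26(W), 21(W); every one is W ⇒ L
n=30: can move to 22, which is L ⇒ W
n=31: can move to 28, which is L ⇒ W
n=32: can move to 29, which is L ⇒ W
n=33: moves to 30(W), 25(W); every one is W ⇒ L
n=34: moves to 31(W), 26(W); every one is W ⇒ L
n=35: moves to 32(W), 27(W); every one is W ⇒ L
L entries with 1 ≤ n ≤ 35 (n=0 is outside the asked range and is not counted): n = 1, 2, 6, 7, 11, 12, 13, 17, 18, 22, 23, 24, 28, 29, 33, 34, 35; that makes 17.

17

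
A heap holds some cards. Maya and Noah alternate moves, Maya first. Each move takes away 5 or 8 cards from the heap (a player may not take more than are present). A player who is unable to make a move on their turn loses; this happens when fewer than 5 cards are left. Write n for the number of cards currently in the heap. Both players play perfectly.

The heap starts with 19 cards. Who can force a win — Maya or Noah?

Work bottom-up. With no move the player to move loses. Otherwise the position is W if at least one move leads to an L position for the opponent, and L if every move leads to a W.
n=0: no move → L
n=1: no move → L
n=2: no move → L
n=3: no move → L
n=4: no move → L
n=5: →0(L), so W
n=6: →1(L), so W
n=7: →2(L), so W
n=8: →3(L), so W
n=9: →4(L), so W
n=10: →2(L), so W
n=11: →3(L), so W
n=12: →4(L), so W
n=13: →8(W), 5(W) — all W, so L
n=14: →9(W), 6(W) — all W, so L
n=15: →10(W), 7(W) — all W, so L
n=16: →11(W), 8(W) — all W, so L
n=17: →12(W), 9(W) — all W, so L
n=18: →13(L), so W
n=19: →14(L), so W
From 19 Maya can remove 5, leaving 14, reaching an L position.

Maya wins.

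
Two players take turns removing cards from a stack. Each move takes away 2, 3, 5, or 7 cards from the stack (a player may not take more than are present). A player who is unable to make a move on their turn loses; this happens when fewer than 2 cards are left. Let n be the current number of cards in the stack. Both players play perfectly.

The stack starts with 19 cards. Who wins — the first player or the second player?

The second player wins.

Build the W/L table. Terminal = L. A non-terminal position is W if it has a move to some L; otherwise it is L.
n=0: no move → L
n=1: no move → L
n=2: can move to 0, which is L ⇒ W
n=3: can move to 1, which is L ⇒ W
n=4: can move to 1, which is L ⇒ W
n=5: can move to 0, which is L ⇒ W
n=6: can move to 1, which is L ⇒ W
n=7: can move to 0, which is L ⇒ W
n=8: can move to 1, which is L ⇒ W
n=9: moves to 7(W), 6(W), 4(W), 2(W); every one is W ⇒ L
n=10: moves to 8(W), 7(W), 5(W), 3(W); every one is W ⇒ L
n=11: can move to 9, which is L ⇒ W
n=12: can move to 10, which is L ⇒ W
n=13: can move to 10, which is L ⇒ W
n=14: can move to 9, which is L ⇒ W
n=15: can move to 10, which is L ⇒ W
n=16: can move to 9, which is L ⇒ W
n=17: can move to 10, which is L ⇒ W
n=18: moves to 16(W), 15(W), 13(W), 11(W); every one is W ⇒ L
n=19: moves to 17(W), 16(W), 14(W), 12(W); every one is W ⇒ L
The starting position 19 is L: whatever the player to move does, the opponent receives a W position.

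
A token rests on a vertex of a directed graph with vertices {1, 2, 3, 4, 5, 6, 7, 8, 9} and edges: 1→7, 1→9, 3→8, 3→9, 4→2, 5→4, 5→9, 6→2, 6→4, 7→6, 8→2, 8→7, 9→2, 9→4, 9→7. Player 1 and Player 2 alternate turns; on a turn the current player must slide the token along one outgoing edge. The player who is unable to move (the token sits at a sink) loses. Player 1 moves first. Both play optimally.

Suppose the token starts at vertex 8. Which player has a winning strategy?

Work bottom-up. With no move the player to move loses. Otherwise the position is W if at least one move leads to an L position for the opponent, and L if every move leads to a W.
Every edge goes from a vertex to one that appears earlier in the order 2, 4, 6, 7, 9, 8, 1, 5, 3, so processing vertices in that order labels each vertex after all of its successors.
2: no outgoing edge → L
4: reaches L-position 2 → W
6: reaches L-position 2 → W
7: only reaches 6(W), which is W → L
9: reaches L-position 7 → W
8: reaches L-position 7 → W
1: reaches L-position 7 → W
5: only reaches 9(W), 4(W), all W → L
3: only reaches 8(W), 9(W), all W → L
The starting position 8 is W: Player 1 should move to 7, handing over an L position.

Player 1 wins.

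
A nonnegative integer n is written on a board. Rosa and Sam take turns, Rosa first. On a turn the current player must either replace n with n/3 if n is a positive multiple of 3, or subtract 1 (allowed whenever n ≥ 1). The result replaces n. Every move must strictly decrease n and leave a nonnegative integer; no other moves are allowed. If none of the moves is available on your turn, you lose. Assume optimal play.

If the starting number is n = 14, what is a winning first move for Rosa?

Move to 13.

Use the standard recursion: the mover loses at a terminal position; elsewhere, the mover wins exactly when some move hands the opponent an L position.
n=0: no move → L
n=1: reaches L-position 0 → W
n=2: only reaches 1(W), which is W → L
n=3: reaches L-position 2 → W
n=4: only reaches 3(W), which is W → L
n=5: reaches L-position 4 → W
n=6: reaches L-position 2 → W
n=7: only reaches 6(W), which is W → L
n=8: reaches L-position 7 → W
n=9: only reaches 3(W), 8(W), all W → L
n=10: reaches L-position 9 → W
n=11: only reaches 10(W), which is W → L
n=12: reaches L-position 4 → W
n=13: only reaches 12(W), which is W → L
n=14: reaches L-position 13 → W
From 14, the L positions reachable in one move are: 13.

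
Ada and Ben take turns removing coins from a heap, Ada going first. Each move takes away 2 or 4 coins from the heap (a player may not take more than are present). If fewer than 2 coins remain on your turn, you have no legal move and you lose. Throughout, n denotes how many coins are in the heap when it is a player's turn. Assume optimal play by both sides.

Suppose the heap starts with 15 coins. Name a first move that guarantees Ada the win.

Remove 2, leaving 13.

Work bottom-up. With no move the player to move loses. Otherwise the position is W if at least one move leads to an L position for the opponent, and L if every move leads to a W.
n=0: no move → L
n=1: no move → L
n=2: reaches L-position 0 → W
n=3: reaches L-position 1 → W
n=4: reaches L-position 0 → W
n=5: reaches L-position 1 → W
n=6: only reaches 4(W), 2(W), all W → L
n=7: only reaches 5(W), 3(W), all W → L
n=8: reaches L-position 6 → W
n=9: reaches L-position 7 → W
n=10: reaches L-position 6 → W
n=11: reaches L-position 7 → W
n=12: only reaches 10(W), 8(W), all W → L
n=13: only reaches 11(W), 9(W), all W → L
n=14: reaches L-position 12 → W
n=15: reaches L-position 13 → W
From 15, the L positions reachable in one move are: 13.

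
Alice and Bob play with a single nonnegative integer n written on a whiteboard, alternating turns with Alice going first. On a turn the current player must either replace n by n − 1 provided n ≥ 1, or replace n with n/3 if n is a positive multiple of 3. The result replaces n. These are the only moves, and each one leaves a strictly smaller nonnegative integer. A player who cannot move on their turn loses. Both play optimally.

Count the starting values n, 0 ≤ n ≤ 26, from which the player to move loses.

Build the W/L table. Terminal = L. A non-terminal position is W if it has a move to some L; otherwise it is L.
n=0: no move → L
n=1: can move to 0, which is L ⇒ W
n=2: the only move is to 1(W), a W ⇒ L
n=3: can move to 2, which is L ⇒ W
n=4: the only move is to 3(W), a W ⇒ L
n=5: can move to 4, which is L ⇒ W
n=6: can move to 2, which is L ⇒ W
n=7: the only move is to 6(W), a W ⇒ L
n=8: can move to 7, which is L ⇒ W
n=9: moves to 3(W), 8(W); every one is W ⇒ L
n=10: can move to 9, which is L ⇒ W
n=11: the only move is to 10(W), a W ⇒ L
n=12: can move to 4, which is L ⇒ W
n=13: the only move is to 12(W), a W ⇒ L
n=14: can move to 13, which is L ⇒ W
n=15: moves to 5(W), 14(W); every one is W ⇒ L
n=16: can move to 15, which is L ⇒ W
n=17: the only move is to 16(W), a W ⇒ L
n=18: can move to 17, which is L ⇒ W
n=19: the only move is to 18(W), a W ⇒ L
n=20: can move to 19, which is L ⇒ W
n=21: can move to 7, which is L ⇒ W
n=22: the only move is to 21(W), a W ⇒ L
n=23: can move to 22, which is L ⇒ W
n=24: moves to 8(W), 23(W); every one is W ⇒ L
n=25: can move to 24, which is L ⇒ W
n=26: the only move is to 25(W), a W ⇒ L
L entries with 0 ≤ n ≤ 26: n = 0, 2, 4, 7, 9, 11, 13, 15, 17, 19, 22, 24, 26; that makes 13.

13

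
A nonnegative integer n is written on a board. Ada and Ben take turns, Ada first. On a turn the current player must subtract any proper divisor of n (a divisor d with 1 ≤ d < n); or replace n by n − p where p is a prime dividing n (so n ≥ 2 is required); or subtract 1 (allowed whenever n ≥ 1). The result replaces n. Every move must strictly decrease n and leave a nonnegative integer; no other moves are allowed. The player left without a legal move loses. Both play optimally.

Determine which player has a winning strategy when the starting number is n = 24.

Ada wins.

Positions with no move are L. A position that does have a move is losing for the player to move precisely when every available move leads to a winning position for the opponent. Fill in the labels:
n=0: no move → L
n=1: can move to 0, which is L ⇒ W
n=2: can move to 0, which is L ⇒ W
n=3: can move to 0, which is L ⇒ W
n=4: moves to 2(W), 3(W); every one is W ⇒ L
n=5: can move to 0, which is L ⇒ W
n=6: can move to 4, which is L ⇒ W
n=7: can move to 0, which is L ⇒ W
n=8: can move to 4, which is L ⇒ W
n=9: moves to 6(W), 8(W); every one is W ⇒ L
n=10: can move to 9, which is L ⇒ W
n=11: can move to 0, which is L ⇒ W
n=12: can move to 9, which is L ⇒ W
n=13: can move to 0, which is L ⇒ W
n=14: moves to 7(W), 12(W), 13(W); every one is W ⇒ L
n=15: can move to 14, which is L ⇒ W
n=16: can move to 14, which is L ⇒ W
n=17: can move to 0, which is L ⇒ W
n=18: can move to 9, which is L ⇒ W
n=19: can move to 0, which is L ⇒ W
n=20: moves to 10(W), 15(W), 16(W), 18(W), 19(W); every one is W ⇒ L
n=21: can move to 14, which is L ⇒ W
n=22: can move to 20, which is L ⇒ W
n=23: can move to 0, which is L ⇒ W
n=24: can move to 20, which is L ⇒ W
The starting position 24 is W: Ada should move to 20, handing over an L position.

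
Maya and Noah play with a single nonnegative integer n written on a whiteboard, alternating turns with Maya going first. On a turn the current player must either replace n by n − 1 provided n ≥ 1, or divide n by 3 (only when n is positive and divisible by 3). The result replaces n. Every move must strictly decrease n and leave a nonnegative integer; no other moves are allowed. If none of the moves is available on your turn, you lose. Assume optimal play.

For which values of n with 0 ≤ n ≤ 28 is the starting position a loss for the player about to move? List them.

0, 2, 4, 7, 9, 11, 13, 15, 17, 19, 22, 24, 26, 28

Work bottom-up. With no move the player to move loses. Otherwise the position is W if at least one move leads to an L position for the opponent, and L if every move leads to a W.
n=0: no move → L
n=1: W (go to 0, an L position)
n=2: L (sole option 1(W) is W)
n=3: W (go to 2, an L position)
n=4: L (sole option 3(W) is W)
n=5: W (go to 4, an L position)
n=6: W (go to 2, an L position)
n=7: L (sole option 6(W) is W)
n=8: W (go to 7, an L position)
n=9: L (options 3(W), 8(W) are all W)
n=10: W (go to 9, an L position)
n=11: L (sole option 10(W) is W)
n=12: W (go to 4, an L position)
n=13: L (sole option 12(W) is W)
n=14: W (go to 13, an L position)
n=15: L (options 5(W), 14(W) are all W)
n=16: W (go to 15, an L position)
n=17: L (sole option 16(W) is W)
n=18: W (go to 17, an L position)
n=19: L (sole option 18(W) is W)
n=20: W (go to 19, an L position)
n=21: W (go to 7, an L position)
n=22: L (sole option 21(W) is W)
n=23: W (go to 22, an L position)
n=24: L (options 8(W), 23(W) are all W)
n=25: W (go to 24, an L position)
n=26: L (sole option 25(W) is W)
n=27: W (go to 9, an L position)
n=28: L (sole option 27(W) is W)
The losing starting values of n are exactly the entries labelled L in this table (14 of them).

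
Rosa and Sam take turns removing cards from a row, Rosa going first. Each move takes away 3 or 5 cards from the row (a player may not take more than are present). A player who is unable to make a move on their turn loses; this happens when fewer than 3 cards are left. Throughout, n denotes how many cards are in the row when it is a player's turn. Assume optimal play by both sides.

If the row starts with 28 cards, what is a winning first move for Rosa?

Compute win/loss labels from the base case upward. A position with no move is L. Any other position is W if it can reach an L in one move, else L.
n=0: no move → L
n=1: no move → L
n=2: no move → L
n=3: →0(L), so W
n=4: →1(L), so W
n=5: →2(L), so W
n=6: →1(L), so W
n=7: →2(L), so W
n=8: →5(W), 3(W) — all W, so L
n=9: →6(W), 4(W) — all W, so L
n=10: →7(W), 5(W) — all W, so L
n=11: →8(L), so W
n=12: →9(L), so W
n=13: →10(L), so W
n=14: →9(L), so W
n=15: →10(L), so W
n=16: →13(W), 11(W) — all W, so L
n=17: →14(W), 12(W) — all W, so L
n=18: →15(W), 13(W) — all W, so L
n=19: →16(L), so W
n=20: →17(L), so W
n=21: →18(L), so W
n=22: →17(L), so W
n=23: →18(L), so W
n=24: →21(W), 19(W) — all W, so L
n=25: →22(W), 20(W) — all W, so L
n=26: →23(W), 21(W) — all W, so L
n=27: →24(L), so W
n=28: →25(L), so W
From 28, the L positions reachable in one move are: 25.

Remove 3, leaving 25.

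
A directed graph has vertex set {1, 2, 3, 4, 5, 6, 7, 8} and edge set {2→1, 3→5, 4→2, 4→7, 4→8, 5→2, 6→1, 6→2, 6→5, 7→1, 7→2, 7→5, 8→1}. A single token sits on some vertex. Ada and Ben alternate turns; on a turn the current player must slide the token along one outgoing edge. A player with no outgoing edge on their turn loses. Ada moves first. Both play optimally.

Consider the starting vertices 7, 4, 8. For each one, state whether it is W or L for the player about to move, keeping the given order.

Label each position W (a win for the player to move) or L (a loss). A position with no legal move is L; any other position is W exactly when some move reaches an L, and L when every move reaches a W.
Every edge goes from a vertex to one that appears earlier in the order 1, 2, 5, 7, 6, 8, 4, 3, so processing vertices in that order labels each vertex after all of its successors.
1: no outgoing edge → L
2: →1(L), so W
5: →2(W) only, which is W, so L
7: →5(L), so W
6: →5(L), so W
8: →1(L), so W
4: →8(W), 7(W), 2(W) — all W, so L
3: →5(L), so W

7: W, 4: L, 8: W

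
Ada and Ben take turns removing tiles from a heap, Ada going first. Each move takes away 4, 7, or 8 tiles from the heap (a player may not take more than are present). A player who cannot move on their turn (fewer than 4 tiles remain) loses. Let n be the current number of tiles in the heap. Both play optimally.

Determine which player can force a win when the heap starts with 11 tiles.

Build the W/L table. Terminal = L. A non-terminal position is W if it has a move to some L; otherwise it is L.
n=0: no move → L
n=1: no move → L
n=2: no move → L
n=3: no move → L
n=4: can move to 0, which is L ⇒ W
n=5: can move to 1, which is L ⇒ W
n=6: can move to 2, which is L ⇒ W
n=7: can move to 3, which is L ⇒ W
n=8: can move to 1, which is L ⇒ W
n=9: can move to 2, which is L ⇒ W
n=10: can move to 3, which is L ⇒ W
n=11: can move to 3, which is L ⇒ W
The starting position 11 is W: Ada should remove 8, leaving 3, handing over an L position.

Ada wins.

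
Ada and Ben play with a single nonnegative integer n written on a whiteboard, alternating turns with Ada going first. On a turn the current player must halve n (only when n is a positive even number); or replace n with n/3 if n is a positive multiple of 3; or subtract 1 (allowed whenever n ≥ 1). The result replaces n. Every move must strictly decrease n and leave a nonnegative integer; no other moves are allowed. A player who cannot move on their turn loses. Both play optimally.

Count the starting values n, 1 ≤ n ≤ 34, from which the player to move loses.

13

Use the standard recursion: the mover loses at a terminal position; elsewhere, the mover wins exactly when some move hands the opponent an L position.
n=0: no move → L
n=1: reaches L-position 0 → W
n=2: only reaches 1(W), which is W → L
n=3: reaches L-position 2 → W
n=4: reaches L-position 2 → W
n=5: only reaches 4(W), which is W → L
n=6: reaches L-position 2 → W
n=7: only reaches 6(W), which is W → L
n=8: reaches L-position 7 → W
n=9: only reaches 3(W), 8(W), all W → L
n=10: reaches L-position 5 → W
n=11: only reaches 10(W), which is W → L
n=12: reaches L-position 11 → W
n=13: only reaches 12(W), which is W → L
n=14: reaches L-position 7 → W
n=15: reaches L-position 5 → W
n=16: only reaches 8(W), 15(W), all W → L
n=17: reaches L-position 16 → W
n=18: reaches L-position 9 → W
n=19: only reaches 18(W), which is W → L
n=20: reaches L-position 19 → W
n=21: reaches L-position 7 → W
n=22: reaches L-position 11 → W
n=23: only reaches 22(W), which is W → L
n=24: reaches L-position 23 → W
n=25: only reaches 24(W), which is W → L
n=26: reaches L-position 13 → W
n=27: reaches L-position 9 → W
n=28: only reaches 14(W), 27(W), all W → L
n=29: reaches L-position 28 → W
n=30: only reaches 10(W), 15(W), 29(W), all W → L
n=31: reaches L-position 30 → W
n=32: reaches L-position 16 → W
n=33: reaches L-position 11 → W
n=34: only reaches 17(W), 33(W), all W → L
L entries with 1 ≤ n ≤ 34 (n=0 is outside the asked range and is not counted): n = 2, 5, 7, 9, 11, 13, 16, 19, 23, 25, 28, 30, 34; that makes 13.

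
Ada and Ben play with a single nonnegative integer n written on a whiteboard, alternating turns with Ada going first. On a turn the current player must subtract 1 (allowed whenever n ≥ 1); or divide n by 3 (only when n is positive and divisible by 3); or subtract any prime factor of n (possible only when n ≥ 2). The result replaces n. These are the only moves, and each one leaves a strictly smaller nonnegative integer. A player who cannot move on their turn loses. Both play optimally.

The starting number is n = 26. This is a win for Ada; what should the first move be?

Move to 25.

Classify positions by backward induction: terminal positions (no move available) are L. From any other position, the mover wins iff some move reaches an L.
n=0: no move → L
n=1: reaches L-position 0 → W
n=2: reaches L-position 0 → W
n=3: reaches L-position 0 → W
n=4: only reaches 2(W), 3(W), all W → L
n=5: reaches L-position 0 → W
n=6: reaches L-position 4 → W
n=7: reaches L-position 0 → W
n=8: only reaches 6(W), 7(W), all W → L
n=9: reaches L-position 8 → W
n=10: reaches L-position 8 → W
n=11: reaches L-position 0 → W
n=12: reaches L-position 4 → W
n=13: reaches L-position 0 → W
n=14: only reaches 7(W), 12(W), 13(W), all W → L
n=15: reaches L-position 14 → W
n=16: reaches L-position 14 → W
n=17: reaches L-position 0 → W
n=18: only reaches 6(W), 15(W), 16(W), 17(W), all W → L
n=19: reaches L-position 0 → W
n=20: reaches L-position 18 → W
n=21: reaches L-position 14 → W
n=22: only reaches 11(W), 20(W), 21(W), all W → L
n=23: reaches L-position 0 → W
n=24: reaches L-position 8 → W
n=25: only reaches 20(W), 24(W), all W → L
n=26: reaches L-position 25 → W
From 26, the L positions reachable in one move are: 25.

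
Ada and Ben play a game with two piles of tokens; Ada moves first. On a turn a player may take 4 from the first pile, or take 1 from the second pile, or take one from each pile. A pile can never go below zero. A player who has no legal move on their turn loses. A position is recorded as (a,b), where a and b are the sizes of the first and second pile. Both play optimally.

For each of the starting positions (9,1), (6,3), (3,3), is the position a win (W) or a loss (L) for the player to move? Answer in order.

(9,1): W, (6,3): L, (3,3): W

Classify positions by backward induction: terminal positions (no move available) are L. From any other position, the mover wins iff some move reaches an L.
No move ever increases a pile, so every position that can arise here has a ≤ 9 and b ≤ 3; it is enough to label the cells with 0 ≤ a ≤ 9 and 0 ≤ b ≤ 3.
Every move lowers a or b (never raises either), so fill the grid row by row in increasing a, and left to right within a row: each cell's successors are then already labelled.
      b=0  b=1  b=2  b=3
a=0:    L    W    L    W
a=1:    L    W    L    W
a=2:    L    W    L    W
a=3:    L    W    L    W
a=4:    W    W    W    W
a=5:    W    L    W    L
a=6:    W    L    W    L
a=7:    W    L    W    L
a=8:    L    W    W    L
a=9:    L    W    L    W
Cells with no legal move (terminal, hence L): (0,0), (1,0), (2,0), (3,0).
The remaining L cells, each justified by listing all of its moves:
(0,2): →(0,1)(W) only, which is W, so L
(1,2): →(1,1)(W), (0,1)(W) — all W, so L
(2,2): →(2,1)(W), (1,1)(W) — all W, so L
(3,2): →(3,1)(W), (2,1)(W) — all W, so L
(5,1): →(1,1)(W), (5,0)(W), (4,0)(W) — all W, so L
(5,3): →(1,3)(W), (5,2)(W), (4,2)(W) — all W, so L
(6,1): →(2,1)(W), (6,0)(W), (5,0)(W) — all W, so L
(6,3): →(2,3)(W), (6,2)(W), (5,2)(W) — all W, so L
(7,1): →(3,1)(W), (7,0)(W), (6,0)(W) — all W, so L
(7,3): →(3,3)(W), (7,2)(W), (6,2)(W) — all W, so L
(8,0): →(4,0)(W) only, which is W, so L
(8,3): →(4,3)(W), (8,2)(W), (7,2)(W) — all W, so L
(9,0): →(5,0)(W) only, which is W, so L
(9,2): →(5,2)(W), (9,1)(W), (8,1)(W) — all W, so L
Every other cell has at least one move into one of the L cells above, so it is W.
(9,1): the move to (5,1) reaches an L cell, so W
(6,3): one of the L cells justified above, so L
(3,3): the move to (3,2) reaches an L cell, so W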